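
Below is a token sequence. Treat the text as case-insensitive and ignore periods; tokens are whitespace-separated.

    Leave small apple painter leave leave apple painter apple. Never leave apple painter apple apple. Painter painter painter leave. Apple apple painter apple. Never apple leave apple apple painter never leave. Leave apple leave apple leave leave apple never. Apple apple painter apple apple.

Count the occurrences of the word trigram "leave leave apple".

Scanning the 42 overlapping trigram windows for "leave leave apple":
  position 5–7: leave leave apple
  position 31–33: leave leave apple
  position 36–38: leave leave apple

3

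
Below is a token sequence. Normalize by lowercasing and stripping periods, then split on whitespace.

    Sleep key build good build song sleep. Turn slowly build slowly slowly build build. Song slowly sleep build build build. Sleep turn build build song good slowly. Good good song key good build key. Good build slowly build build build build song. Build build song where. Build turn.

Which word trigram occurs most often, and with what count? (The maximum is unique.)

Trigram frequencies (highest first):
  build build song: 4
  build build build: 3
  slowly build build: 2
  key good build: 2
  sleep key build: 1
  key build good: 1
  … (33 more, each ≤ 1)

"build build song", 4 times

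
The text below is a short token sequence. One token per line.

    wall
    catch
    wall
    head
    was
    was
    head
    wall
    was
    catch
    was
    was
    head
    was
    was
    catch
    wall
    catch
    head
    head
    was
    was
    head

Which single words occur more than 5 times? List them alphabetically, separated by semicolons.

head; was

Unigram counts meeting the condition (more than 5 times):
  head: 6
  was: 9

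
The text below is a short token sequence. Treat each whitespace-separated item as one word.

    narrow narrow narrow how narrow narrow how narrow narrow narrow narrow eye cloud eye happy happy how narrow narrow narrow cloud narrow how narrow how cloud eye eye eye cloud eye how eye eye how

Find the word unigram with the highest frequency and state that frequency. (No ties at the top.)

Unigram frequencies (highest first):
  narrow: 14
  eye: 8
  how: 7
  cloud: 4
  happy: 2

"narrow", 14 times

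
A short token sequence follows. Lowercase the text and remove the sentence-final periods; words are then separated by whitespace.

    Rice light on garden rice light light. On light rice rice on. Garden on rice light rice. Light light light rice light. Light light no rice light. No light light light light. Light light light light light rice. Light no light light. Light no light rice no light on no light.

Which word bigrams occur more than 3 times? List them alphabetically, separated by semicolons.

light light; light no; light rice; no light; rice light

Bigram counts meeting the condition (more than 3 times):
  light light: 15
  light no: 4
  light rice: 5
  no light: 5
  rice light: 7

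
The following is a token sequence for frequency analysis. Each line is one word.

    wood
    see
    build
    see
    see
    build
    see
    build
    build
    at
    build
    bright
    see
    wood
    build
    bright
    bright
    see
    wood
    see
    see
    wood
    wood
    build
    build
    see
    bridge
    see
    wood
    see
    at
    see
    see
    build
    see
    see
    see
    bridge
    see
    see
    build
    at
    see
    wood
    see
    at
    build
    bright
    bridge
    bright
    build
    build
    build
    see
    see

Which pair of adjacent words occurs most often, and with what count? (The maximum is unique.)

"see see", 7 times

Bigram frequencies (highest first):
  see see: 7
  see build: 5
  build see: 5
  see wood: 5
  wood see: 4
  build build: 4
  … (14 more, each ≤ 3)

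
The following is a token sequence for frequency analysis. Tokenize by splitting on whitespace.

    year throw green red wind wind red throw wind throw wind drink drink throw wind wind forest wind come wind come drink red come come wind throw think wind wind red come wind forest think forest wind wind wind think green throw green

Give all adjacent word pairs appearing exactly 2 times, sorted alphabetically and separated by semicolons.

Bigram counts meeting the condition (exactly 2 times):
  forest wind: 2
  red come: 2
  throw green: 2
  wind come: 2
  wind forest: 2
  wind red: 2
  wind throw: 2

forest wind; red come; throw green; wind come; wind forest; wind red; wind throw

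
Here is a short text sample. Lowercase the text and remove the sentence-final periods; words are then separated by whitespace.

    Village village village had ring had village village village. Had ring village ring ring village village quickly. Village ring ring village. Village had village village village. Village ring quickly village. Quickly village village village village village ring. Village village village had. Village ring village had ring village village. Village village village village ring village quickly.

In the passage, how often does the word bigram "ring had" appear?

1

Scanning the 54 overlapping bigram windows for "ring had":
  position 5–6: ring had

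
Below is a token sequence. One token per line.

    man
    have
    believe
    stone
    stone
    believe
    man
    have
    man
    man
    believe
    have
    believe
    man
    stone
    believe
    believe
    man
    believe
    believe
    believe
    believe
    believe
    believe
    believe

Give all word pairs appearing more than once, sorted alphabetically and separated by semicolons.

Bigram counts meeting the condition (more than once):
  believe believe: 7
  believe man: 3
  have believe: 2
  man believe: 2
  man have: 2
  stone believe: 2

believe believe; believe man; have believe; man believe; man have; stone believe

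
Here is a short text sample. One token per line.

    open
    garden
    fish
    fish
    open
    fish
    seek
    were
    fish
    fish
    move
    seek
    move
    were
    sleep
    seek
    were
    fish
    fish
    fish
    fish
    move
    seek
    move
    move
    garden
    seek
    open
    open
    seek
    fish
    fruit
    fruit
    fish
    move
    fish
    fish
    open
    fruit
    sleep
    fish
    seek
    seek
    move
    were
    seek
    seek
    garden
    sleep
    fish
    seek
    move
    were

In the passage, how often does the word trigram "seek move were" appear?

3

Scanning the 51 overlapping trigram windows for "seek move were":
  position 12–14: seek move were
  position 43–45: seek move were
  position 51–53: seek move were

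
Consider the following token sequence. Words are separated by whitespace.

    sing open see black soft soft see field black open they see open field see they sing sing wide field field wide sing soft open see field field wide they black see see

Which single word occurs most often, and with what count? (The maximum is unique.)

"see", 7 times

Unigram frequencies (highest first):
  see: 7
  field: 6
  sing: 4
  open: 4
  black: 3
  soft: 3
  … (2 more, each ≤ 3)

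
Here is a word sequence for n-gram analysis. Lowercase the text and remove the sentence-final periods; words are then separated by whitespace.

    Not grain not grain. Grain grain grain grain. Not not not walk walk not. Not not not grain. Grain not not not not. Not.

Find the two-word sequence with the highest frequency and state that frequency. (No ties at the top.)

Bigram frequencies (highest first):
  not not: 9
  grain grain: 5
  not grain: 3
  grain not: 3
  not walk: 1
  walk walk: 1
  … (1 more, each ≤ 1)

"not not", 9 times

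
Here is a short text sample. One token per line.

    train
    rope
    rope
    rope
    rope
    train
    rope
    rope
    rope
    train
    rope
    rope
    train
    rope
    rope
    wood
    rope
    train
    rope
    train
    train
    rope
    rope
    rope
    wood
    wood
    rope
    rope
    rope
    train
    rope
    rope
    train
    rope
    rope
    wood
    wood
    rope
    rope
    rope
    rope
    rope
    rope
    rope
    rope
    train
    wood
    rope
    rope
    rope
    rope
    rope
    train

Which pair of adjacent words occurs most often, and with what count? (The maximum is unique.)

"rope rope", 24 times

Bigram frequencies (highest first):
  rope rope: 24
  rope train: 9
  train rope: 8
  wood rope: 4
  rope wood: 3
  wood wood: 2
  … (2 more, each ≤ 1)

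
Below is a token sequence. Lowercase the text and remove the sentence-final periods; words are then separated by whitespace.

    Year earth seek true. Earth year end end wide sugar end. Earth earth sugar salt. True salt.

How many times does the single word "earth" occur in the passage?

4

Scanning the 17 tokens for "earth":
  position 2: earth
  position 5: earth
  position 12: earth
  position 13: earth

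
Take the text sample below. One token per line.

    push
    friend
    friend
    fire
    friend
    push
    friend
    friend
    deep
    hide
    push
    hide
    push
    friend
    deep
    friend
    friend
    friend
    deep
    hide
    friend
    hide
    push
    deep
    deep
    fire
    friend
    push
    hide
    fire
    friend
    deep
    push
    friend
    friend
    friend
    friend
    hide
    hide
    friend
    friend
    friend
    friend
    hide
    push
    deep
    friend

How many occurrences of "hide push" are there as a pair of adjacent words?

Scanning the 46 overlapping bigram windows for "hide push":
  position 10–11: hide push
  position 12–13: hide push
  position 22–23: hide push
  position 44–45: hide push

4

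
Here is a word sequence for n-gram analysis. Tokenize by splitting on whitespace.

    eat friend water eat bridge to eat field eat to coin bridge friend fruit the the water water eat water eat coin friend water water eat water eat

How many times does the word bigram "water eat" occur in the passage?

5

Scanning the 27 overlapping bigram windows for "water eat":
  position 3–4: water eat
  position 18–19: water eat
  position 20–21: water eat
  position 25–26: water eat
  position 27–28: water eat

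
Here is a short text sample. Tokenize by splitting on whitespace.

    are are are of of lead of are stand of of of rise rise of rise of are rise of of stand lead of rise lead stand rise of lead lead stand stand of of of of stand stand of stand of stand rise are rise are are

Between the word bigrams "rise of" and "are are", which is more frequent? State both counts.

"rise of" (4 vs 3)

"rise of": 4 occurrences
"are are": 3 occurrences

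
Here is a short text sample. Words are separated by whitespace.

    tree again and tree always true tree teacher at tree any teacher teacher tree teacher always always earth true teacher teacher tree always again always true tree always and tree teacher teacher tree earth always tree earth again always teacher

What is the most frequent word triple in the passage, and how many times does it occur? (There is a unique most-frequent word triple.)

Trigram frequencies (highest first):
  teacher teacher tree: 3
  always true tree: 2
  tree again and: 1
  again and tree: 1
  and tree always: 1
  tree always true: 1
  … (29 more, each ≤ 1)

"teacher teacher tree", 3 times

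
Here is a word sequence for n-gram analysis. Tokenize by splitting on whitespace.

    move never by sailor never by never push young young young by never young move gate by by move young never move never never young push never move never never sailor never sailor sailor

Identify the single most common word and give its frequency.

"never", 11 times

Unigram frequencies (highest first):
  never: 11
  young: 6
  move: 5
  by: 5
  sailor: 4
  push: 2
  … (1 more, each ≤ 1)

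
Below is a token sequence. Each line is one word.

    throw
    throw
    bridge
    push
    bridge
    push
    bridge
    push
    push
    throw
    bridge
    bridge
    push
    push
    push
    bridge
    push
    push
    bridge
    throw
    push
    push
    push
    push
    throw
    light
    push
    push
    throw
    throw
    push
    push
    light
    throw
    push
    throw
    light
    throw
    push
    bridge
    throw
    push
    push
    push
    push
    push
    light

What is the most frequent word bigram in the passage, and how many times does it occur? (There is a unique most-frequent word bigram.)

Bigram frequencies (highest first):
  push push: 13
  bridge push: 5
  push bridge: 5
  throw push: 5
  push throw: 4
  throw throw: 2
  … (7 more, each ≤ 2)

"push push", 13 times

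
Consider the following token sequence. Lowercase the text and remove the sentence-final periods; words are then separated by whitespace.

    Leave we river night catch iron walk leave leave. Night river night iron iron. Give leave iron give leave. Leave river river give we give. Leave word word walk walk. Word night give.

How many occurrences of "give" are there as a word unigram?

5

Scanning the 33 tokens for "give":
  position 15: give
  position 18: give
  position 23: give
  position 25: give
  position 33: give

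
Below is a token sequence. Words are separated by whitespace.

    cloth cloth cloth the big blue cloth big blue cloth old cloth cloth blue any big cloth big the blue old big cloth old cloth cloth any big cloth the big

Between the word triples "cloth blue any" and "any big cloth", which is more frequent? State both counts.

"any big cloth" (2 vs 1)

"cloth blue any": 1 occurrence
"any big cloth": 2 occurrences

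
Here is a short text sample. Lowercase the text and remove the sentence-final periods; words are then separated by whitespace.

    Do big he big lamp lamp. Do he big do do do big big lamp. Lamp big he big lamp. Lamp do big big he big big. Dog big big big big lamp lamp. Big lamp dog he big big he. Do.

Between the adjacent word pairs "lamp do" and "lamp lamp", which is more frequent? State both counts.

"lamp do": 2 occurrences
"lamp lamp": 4 occurrences

"lamp lamp" (4 vs 2)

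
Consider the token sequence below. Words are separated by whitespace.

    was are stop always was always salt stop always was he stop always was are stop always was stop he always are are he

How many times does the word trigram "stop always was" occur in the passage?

4

Scanning the 22 overlapping trigram windows for "stop always was":
  position 3–5: stop always was
  position 8–10: stop always was
  position 12–14: stop always was
  position 16–18: stop always was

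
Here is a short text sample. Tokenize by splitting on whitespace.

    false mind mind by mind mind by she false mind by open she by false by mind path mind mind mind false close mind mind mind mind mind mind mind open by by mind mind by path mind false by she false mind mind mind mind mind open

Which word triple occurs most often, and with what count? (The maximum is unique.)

"mind mind mind", 9 times

Trigram frequencies (highest first):
  mind mind mind: 9
  mind mind by: 3
  false mind mind: 2
  by mind mind: 2
  by she false: 2
  she false mind: 2
  … (25 more, each ≤ 2)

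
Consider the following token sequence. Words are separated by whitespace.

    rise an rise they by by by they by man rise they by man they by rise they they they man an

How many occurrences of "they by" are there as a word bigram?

4

Scanning the 21 overlapping bigram windows for "they by":
  position 4–5: they by
  position 8–9: they by
  position 12–13: they by
  position 15–16: they by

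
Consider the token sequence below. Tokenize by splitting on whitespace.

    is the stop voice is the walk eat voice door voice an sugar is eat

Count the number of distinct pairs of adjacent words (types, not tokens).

15 tokens → 14 bigram windows in total.
Repeated bigrams (each contributes count−1 duplicates):
  is the: 2
1 duplicate windows → 14 − 1 = 13 distinct.

13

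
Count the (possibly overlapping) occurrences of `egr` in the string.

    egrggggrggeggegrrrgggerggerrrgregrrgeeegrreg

4

Sliding a length-3 window over the 44 characters (42 positions):
  position 1–3: egr
  position 14–16: egr
  position 32–34: egr
  position 39–41: egr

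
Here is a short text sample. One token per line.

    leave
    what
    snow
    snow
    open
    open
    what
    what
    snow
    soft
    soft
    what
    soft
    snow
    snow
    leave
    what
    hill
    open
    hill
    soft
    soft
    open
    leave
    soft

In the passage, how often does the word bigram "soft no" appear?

0

Scanning the 24 overlapping bigram windows for "soft no":
  (none found)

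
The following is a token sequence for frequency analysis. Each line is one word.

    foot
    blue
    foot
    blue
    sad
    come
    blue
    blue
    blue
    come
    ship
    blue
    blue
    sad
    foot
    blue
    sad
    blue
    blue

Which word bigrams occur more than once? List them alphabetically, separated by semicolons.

Bigram counts meeting the condition (more than once):
  blue blue: 4
  blue sad: 3
  foot blue: 3

blue blue; blue sad; foot blue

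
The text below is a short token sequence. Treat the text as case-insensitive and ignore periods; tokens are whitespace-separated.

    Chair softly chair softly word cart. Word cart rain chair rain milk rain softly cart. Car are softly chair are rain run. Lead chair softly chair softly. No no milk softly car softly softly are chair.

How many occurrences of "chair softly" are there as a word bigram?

Scanning the 35 overlapping bigram windows for "chair softly":
  position 1–2: chair softly
  position 3–4: chair softly
  position 24–25: chair softly
  position 26–27: chair softly

4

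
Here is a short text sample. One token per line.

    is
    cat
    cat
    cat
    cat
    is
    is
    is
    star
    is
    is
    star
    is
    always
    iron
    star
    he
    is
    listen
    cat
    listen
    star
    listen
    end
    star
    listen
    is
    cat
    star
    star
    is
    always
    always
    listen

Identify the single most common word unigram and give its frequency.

"is", 10 times

Unigram frequencies (highest first):
  is: 10
  star: 7
  cat: 6
  listen: 5
  always: 3
  iron: 1
  … (2 more, each ≤ 1)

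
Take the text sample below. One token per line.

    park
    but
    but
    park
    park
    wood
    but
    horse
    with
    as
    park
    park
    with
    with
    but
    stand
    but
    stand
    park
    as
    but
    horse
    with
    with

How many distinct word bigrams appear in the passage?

24 tokens → 23 bigram windows in total.
Repeated bigrams (each contributes count−1 duplicates):
  but horse: 2
  but stand: 2
  horse with: 2
  park park: 2
  with with: 2
5 duplicate windows → 23 − 5 = 18 distinct.

18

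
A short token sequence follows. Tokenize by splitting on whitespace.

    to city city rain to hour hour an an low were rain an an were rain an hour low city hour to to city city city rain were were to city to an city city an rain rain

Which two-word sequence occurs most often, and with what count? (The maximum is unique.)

"city city", 4 times

Bigram frequencies (highest first):
  city city: 4
  to city: 3
  city rain: 2
  an an: 2
  were rain: 2
  rain an: 2
  … (22 more, each ≤ 1)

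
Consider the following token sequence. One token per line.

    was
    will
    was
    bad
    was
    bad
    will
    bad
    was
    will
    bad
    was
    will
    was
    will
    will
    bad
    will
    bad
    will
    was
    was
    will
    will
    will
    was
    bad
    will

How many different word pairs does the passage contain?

28 tokens → 27 bigram windows in total.
Repeated bigrams (each contributes count−1 duplicates):
  was will: 5
  bad will: 4
  will bad: 4
  will was: 4
  bad was: 3
  was bad: 3
  will will: 3
19 duplicate windows → 27 − 19 = 8 distinct.

8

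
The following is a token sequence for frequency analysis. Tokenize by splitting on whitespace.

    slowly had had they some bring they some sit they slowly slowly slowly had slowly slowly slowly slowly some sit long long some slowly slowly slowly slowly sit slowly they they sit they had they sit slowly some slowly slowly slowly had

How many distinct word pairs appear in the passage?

42 tokens → 41 bigram windows in total.
Repeated bigrams (each contributes count−1 duplicates):
  slowly slowly: 10
  slowly had: 3
  had they: 2
  sit slowly: 2
  sit they: 2
  slowly some: 2
  some sit: 2
  some slowly: 2
  … (2 more repeated)
19 duplicate windows → 41 − 19 = 22 distinct.

22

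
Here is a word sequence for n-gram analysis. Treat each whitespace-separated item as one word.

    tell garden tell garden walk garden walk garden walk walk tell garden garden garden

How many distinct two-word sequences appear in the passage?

14 tokens → 13 bigram windows in total.
Repeated bigrams (each contributes count−1 duplicates):
  garden walk: 3
  tell garden: 3
  garden garden: 2
  walk garden: 2
6 duplicate windows → 13 − 6 = 7 distinct.

7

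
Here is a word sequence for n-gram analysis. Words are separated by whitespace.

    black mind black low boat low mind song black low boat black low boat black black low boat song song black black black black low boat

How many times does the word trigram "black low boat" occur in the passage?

Scanning the 24 overlapping trigram windows for "black low boat":
  position 3–5: black low boat
  position 9–11: black low boat
  position 12–14: black low boat
  position 16–18: black low boat
  position 24–26: black low boat

5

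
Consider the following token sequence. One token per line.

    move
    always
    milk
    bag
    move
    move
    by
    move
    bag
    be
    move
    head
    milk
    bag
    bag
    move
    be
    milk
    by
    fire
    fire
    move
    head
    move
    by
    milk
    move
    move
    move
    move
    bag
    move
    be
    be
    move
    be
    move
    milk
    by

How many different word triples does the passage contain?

39 tokens → 37 trigram windows in total.
Repeated trigrams (each contributes count−1 duplicates):
  bag move be: 2
  move move move: 2
2 duplicate windows → 37 − 2 = 35 distinct.

35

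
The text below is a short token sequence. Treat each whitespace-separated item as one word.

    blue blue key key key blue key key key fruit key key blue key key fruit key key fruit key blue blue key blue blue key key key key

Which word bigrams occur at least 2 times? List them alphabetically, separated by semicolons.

Bigram counts meeting the condition (at least 2 times):
  blue blue: 3
  blue key: 5
  fruit key: 3
  key blue: 4
  key fruit: 3
  key key: 10

blue blue; blue key; fruit key; key blue; key fruit; key key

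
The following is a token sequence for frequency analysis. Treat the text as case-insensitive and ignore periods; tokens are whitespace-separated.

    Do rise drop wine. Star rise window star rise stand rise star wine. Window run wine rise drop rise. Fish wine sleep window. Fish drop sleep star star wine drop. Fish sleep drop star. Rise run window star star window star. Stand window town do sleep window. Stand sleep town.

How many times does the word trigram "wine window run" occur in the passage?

1

Scanning the 48 overlapping trigram windows for "wine window run":
  position 13–15: wine window run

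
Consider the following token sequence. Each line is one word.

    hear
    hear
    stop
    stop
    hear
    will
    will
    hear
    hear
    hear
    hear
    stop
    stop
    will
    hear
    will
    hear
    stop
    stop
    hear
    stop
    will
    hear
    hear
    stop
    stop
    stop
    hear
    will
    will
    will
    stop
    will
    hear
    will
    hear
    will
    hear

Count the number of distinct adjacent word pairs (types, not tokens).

9

38 tokens → 37 bigram windows in total.
Repeated bigrams (each contributes count−1 duplicates):
  will hear: 7
  hear hear: 5
  hear stop: 5
  hear will: 5
  stop stop: 5
  stop hear: 3
  stop will: 3
  will will: 3
28 duplicate windows → 37 − 28 = 9 distinct.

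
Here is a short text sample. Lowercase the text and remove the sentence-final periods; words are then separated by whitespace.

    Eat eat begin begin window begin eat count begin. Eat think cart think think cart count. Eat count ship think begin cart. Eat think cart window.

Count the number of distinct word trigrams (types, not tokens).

26 tokens → 24 trigram windows in total.
Repeated trigrams (each contributes count−1 duplicates):
  eat think cart: 2
1 duplicate windows → 24 − 1 = 23 distinct.

23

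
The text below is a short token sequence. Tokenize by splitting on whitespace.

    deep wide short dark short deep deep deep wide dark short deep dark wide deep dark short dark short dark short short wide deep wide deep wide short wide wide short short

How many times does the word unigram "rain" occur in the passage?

0

Scanning the 32 tokens for "rain":
  (none found)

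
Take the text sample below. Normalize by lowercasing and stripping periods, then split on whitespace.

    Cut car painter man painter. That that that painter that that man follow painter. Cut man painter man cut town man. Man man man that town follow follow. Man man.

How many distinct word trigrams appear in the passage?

26

30 tokens → 28 trigram windows in total.
Repeated trigrams (each contributes count−1 duplicates):
  man man man: 2
  painter that that: 2
2 duplicate windows → 28 − 2 = 26 distinct.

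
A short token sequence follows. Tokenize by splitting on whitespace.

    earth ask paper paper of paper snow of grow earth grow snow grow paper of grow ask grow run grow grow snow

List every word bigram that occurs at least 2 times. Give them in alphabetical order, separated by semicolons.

Bigram counts meeting the condition (at least 2 times):
  grow snow: 2
  of grow: 2
  paper of: 2

grow snow; of grow; paper of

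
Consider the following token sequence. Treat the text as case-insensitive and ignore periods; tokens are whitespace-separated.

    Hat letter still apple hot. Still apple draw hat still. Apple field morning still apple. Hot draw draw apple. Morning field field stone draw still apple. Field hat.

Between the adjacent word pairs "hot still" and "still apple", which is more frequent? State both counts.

"hot still": 1 occurrence
"still apple": 5 occurrences

"still apple" (5 vs 1)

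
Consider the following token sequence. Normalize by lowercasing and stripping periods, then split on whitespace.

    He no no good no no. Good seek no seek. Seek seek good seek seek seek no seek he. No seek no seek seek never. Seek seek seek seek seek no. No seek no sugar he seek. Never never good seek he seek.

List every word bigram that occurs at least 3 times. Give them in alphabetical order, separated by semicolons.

Bigram counts meeting the condition (at least 3 times):
  good seek: 3
  no no: 3
  no seek: 5
  seek no: 5
  seek seek: 9

good seek; no no; no seek; seek no; seek seek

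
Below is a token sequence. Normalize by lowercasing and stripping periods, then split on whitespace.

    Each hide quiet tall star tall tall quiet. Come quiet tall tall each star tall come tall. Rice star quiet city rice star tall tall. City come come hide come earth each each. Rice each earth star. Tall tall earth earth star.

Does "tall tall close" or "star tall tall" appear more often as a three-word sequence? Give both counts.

"tall tall close": 0 occurrences
"star tall tall": 3 occurrences

"star tall tall" (3 vs 0)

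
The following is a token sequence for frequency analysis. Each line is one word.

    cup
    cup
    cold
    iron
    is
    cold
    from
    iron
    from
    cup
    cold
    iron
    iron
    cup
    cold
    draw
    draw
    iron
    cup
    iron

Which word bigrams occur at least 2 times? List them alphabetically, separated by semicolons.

cold iron; cup cold; iron cup

Bigram counts meeting the condition (at least 2 times):
  cold iron: 2
  cup cold: 3
  iron cup: 2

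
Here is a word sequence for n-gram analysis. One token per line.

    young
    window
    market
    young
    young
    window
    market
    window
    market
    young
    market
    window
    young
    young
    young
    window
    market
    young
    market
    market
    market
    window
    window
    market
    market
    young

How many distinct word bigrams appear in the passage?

9

26 tokens → 25 bigram windows in total.
Repeated bigrams (each contributes count−1 duplicates):
  window market: 5
  market young: 4
  market market: 3
  market window: 3
  young window: 3
  young young: 3
  young market: 2
16 duplicate windows → 25 − 16 = 9 distinct.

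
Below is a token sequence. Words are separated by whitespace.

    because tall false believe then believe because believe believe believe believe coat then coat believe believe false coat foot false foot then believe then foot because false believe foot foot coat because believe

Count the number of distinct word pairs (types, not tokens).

25

33 tokens → 32 bigram windows in total.
Repeated bigrams (each contributes count−1 duplicates):
  believe believe: 4
  because believe: 2
  believe then: 2
  false believe: 2
  then believe: 2
7 duplicate windows → 32 − 7 = 25 distinct.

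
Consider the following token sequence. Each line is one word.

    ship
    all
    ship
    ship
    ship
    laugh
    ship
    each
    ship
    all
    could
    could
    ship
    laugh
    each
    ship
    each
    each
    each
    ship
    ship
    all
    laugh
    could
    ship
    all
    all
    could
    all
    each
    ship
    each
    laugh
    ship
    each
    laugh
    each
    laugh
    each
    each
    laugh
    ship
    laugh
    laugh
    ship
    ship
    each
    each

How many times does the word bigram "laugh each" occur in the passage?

3

Scanning the 47 overlapping bigram windows for "laugh each":
  position 14–15: laugh each
  position 36–37: laugh each
  position 38–39: laugh each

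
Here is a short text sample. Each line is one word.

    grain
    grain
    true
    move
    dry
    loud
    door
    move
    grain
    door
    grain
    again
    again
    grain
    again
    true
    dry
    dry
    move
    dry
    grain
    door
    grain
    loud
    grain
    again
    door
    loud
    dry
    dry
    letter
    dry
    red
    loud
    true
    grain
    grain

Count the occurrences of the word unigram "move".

3

Scanning the 37 tokens for "move":
  position 4: move
  position 8: move
  position 19: move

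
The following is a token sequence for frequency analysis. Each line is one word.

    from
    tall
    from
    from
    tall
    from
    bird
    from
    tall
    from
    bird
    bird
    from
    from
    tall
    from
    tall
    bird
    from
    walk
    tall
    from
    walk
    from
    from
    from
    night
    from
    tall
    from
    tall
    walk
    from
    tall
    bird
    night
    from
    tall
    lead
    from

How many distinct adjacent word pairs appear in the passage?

40 tokens → 39 bigram windows in total.
Repeated bigrams (each contributes count−1 duplicates):
  from tall: 9
  tall from: 6
  from from: 4
  bird from: 3
  from bird: 2
  from walk: 2
  night from: 2
  tall bird: 2
  … (1 more repeated)
23 duplicate windows → 39 − 23 = 16 distinct.

16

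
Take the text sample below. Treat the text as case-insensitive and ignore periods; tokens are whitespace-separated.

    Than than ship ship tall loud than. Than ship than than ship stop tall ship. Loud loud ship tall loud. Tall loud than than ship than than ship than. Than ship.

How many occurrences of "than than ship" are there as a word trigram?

Scanning the 29 overlapping trigram windows for "than than ship":
  position 1–3: than than ship
  position 7–9: than than ship
  position 10–12: than than ship
  position 23–25: than than ship
  position 26–28: than than ship
  position 29–31: than than ship

6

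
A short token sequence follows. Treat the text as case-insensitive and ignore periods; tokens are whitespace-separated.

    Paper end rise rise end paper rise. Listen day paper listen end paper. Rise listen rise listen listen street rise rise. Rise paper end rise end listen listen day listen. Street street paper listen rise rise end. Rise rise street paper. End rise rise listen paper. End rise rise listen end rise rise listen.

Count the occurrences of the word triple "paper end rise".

Scanning the 52 overlapping trigram windows for "paper end rise":
  position 1–3: paper end rise
  position 23–25: paper end rise
  position 41–43: paper end rise
  position 46–48: paper end rise

4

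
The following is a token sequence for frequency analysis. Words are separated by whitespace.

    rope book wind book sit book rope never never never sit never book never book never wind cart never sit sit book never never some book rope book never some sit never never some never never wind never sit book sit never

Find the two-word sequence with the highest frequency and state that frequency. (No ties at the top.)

"never never", 5 times

Bigram frequencies (highest first):
  never never: 5
  book never: 4
  sit book: 3
  never sit: 3
  sit never: 3
  never some: 3
  … (15 more, each ≤ 2)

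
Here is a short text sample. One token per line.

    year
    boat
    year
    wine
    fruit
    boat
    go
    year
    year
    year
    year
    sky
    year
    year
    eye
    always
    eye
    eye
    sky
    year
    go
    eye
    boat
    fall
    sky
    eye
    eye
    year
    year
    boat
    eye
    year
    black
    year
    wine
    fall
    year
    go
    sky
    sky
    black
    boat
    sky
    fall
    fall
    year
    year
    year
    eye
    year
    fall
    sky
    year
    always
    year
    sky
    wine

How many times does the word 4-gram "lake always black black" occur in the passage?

0

Scanning the 54 overlapping 4-gram windows for "lake always black black":
  (none found)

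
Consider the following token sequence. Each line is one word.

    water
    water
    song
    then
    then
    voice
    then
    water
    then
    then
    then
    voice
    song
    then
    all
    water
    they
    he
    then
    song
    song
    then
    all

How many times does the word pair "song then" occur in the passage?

3

Scanning the 22 overlapping bigram windows for "song then":
  position 3–4: song then
  position 13–14: song then
  position 21–22: song then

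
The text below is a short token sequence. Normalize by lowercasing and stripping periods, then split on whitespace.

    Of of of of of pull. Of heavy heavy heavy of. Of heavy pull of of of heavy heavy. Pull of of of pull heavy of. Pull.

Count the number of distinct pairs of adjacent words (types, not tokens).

8

27 tokens → 26 bigram windows in total.
Repeated bigrams (each contributes count−1 duplicates):
  of of: 9
  heavy heavy: 3
  of heavy: 3
  of pull: 3
  pull of: 3
  heavy of: 2
  heavy pull: 2
18 duplicate windows → 26 − 18 = 8 distinct.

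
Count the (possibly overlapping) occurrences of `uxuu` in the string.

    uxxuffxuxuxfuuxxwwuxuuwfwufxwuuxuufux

Sliding a length-4 window over the 37 characters (34 positions):
  position 19–22: uxuu
  position 31–34: uxuu

2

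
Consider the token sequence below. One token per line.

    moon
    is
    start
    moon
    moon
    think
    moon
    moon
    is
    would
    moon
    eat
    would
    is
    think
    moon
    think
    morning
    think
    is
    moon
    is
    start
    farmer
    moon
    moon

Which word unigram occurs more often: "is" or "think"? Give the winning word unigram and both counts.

"is": 5 occurrences
"think": 4 occurrences

"is" (5 vs 4)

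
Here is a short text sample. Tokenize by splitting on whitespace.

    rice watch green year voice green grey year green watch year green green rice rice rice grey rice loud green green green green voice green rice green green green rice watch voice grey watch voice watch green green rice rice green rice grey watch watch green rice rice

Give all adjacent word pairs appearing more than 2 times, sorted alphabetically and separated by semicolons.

green green; green rice; rice rice; watch green

Bigram counts meeting the condition (more than 2 times):
  green green: 7
  green rice: 6
  rice rice: 4
  watch green: 3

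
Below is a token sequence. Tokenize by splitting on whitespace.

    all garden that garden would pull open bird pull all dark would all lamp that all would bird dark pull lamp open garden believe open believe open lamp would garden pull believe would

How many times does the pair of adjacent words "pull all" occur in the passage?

Scanning the 32 overlapping bigram windows for "pull all":
  position 9–10: pull all

1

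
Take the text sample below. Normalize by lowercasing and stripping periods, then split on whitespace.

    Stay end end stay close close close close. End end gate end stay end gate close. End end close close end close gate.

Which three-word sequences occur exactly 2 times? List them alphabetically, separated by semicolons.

close close close; close close end; close end end

Trigram counts meeting the condition (exactly 2 times):
  close close close: 2
  close close end: 2
  close end end: 2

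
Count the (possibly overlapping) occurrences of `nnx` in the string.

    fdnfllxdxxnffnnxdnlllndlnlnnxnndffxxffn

2

Sliding a length-3 window over the 39 characters (37 positions):
  position 14–16: nnx
  position 27–29: nnx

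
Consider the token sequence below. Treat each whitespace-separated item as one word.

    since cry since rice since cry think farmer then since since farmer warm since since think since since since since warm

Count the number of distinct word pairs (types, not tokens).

21 tokens → 20 bigram windows in total.
Repeated bigrams (each contributes count−1 duplicates):
  since since: 5
  since cry: 2
5 duplicate windows → 20 − 5 = 15 distinct.

15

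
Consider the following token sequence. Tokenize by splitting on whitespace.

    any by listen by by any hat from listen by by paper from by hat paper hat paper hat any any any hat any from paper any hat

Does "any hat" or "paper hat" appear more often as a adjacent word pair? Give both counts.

"any hat": 3 occurrences
"paper hat": 2 occurrences

"any hat" (3 vs 2)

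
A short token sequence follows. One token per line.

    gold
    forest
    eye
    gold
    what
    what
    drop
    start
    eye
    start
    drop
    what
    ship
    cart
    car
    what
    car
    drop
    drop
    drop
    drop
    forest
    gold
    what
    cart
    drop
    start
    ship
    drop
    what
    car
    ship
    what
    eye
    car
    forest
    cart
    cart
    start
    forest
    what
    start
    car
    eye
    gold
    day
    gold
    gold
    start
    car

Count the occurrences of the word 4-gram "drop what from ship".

Scanning the 47 overlapping 4-gram windows for "drop what from ship":
  (none found)

0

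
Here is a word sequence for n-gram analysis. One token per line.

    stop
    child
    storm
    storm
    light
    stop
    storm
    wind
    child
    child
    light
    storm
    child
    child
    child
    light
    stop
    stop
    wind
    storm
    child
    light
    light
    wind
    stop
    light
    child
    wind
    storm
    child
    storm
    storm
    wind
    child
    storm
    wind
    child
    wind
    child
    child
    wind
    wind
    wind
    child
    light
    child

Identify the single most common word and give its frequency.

"child", 15 times

Unigram frequencies (highest first):
  child: 15
  wind: 10
  storm: 9
  light: 7
  stop: 5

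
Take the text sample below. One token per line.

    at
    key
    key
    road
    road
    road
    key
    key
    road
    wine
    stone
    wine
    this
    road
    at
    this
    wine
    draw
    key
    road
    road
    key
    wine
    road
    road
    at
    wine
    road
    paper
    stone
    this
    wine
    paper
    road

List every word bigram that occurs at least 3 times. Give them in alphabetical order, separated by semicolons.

Bigram counts meeting the condition (at least 3 times):
  key road: 3
  road road: 4

key road; road road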